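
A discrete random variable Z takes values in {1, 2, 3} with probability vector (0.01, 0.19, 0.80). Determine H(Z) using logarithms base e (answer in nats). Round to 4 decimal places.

H(Z) = −Σ p·ln p.
  −(0.01)·ln(0.01) = 0.04605
  −(0.19)·ln(0.19) = 0.31554
  −(0.80)·ln(0.80) = 0.17851
Sum: 0.04605 + 0.31554 + 0.17851 = 0.5401 nats.

0.5401 nats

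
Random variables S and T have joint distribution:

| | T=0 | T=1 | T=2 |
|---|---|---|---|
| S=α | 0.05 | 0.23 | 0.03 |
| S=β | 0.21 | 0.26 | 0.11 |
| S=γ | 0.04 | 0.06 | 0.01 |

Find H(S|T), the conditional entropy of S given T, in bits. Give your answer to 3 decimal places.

Marginals: p(S) = (0.3100, 0.5800, 0.1100), p(T) = (0.3000, 0.5500, 0.1500).
H(S|T) = Σ p(T) · H(S|T=·).
  T=0: p=0.3000, H(S|T=0) = 1.1786
  T=1: p=0.5500, H(S|T=1) = 1.3857
  T=2: p=0.1500, H(S|T=2) = 1.0530
Weighted sum = 1.274 bits.

1.274 bits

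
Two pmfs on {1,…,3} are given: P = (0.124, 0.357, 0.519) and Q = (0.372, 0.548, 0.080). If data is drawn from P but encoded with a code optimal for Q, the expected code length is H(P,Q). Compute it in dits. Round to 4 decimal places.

H(P,Q) = −Σ p·log₁₀ q.
  −0.124·log₁₀(0.372) = 0.05325
  −0.357·log₁₀(0.548) = 0.09326
  −0.519·log₁₀(0.080) = 0.56930
H(P,Q) = 0.7158 dits.

0.7158 dits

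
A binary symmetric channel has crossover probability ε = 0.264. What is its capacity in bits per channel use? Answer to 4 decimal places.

Binary symmetric channel: C = 1 − h₂(ε) where h₂ is the binary entropy function.
h₂(0.264) = −0.264·log₂0.264 − 0.736·log₂0.736 = 0.8327.
C = 1 − 0.8327 = 0.1673 bits per channel use.

0.1673 bits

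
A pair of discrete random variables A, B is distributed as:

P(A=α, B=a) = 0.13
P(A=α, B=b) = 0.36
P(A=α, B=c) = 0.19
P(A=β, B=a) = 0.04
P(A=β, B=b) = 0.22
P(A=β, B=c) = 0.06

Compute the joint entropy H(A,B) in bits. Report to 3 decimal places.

H(A,B) = −Σ p(x,y)·log₂ p(x,y) over all 6 cells.
  cell (α,a): −0.13·log₂0.13 = 0.3826
  cell (α,b): −0.36·log₂0.36 = 0.5306
  cell (α,c): −0.19·log₂0.19 = 0.4552
  cell (β,a): −0.04·log₂0.04 = 0.1858
  cell (β,b): −0.22·log₂0.22 = 0.4806
  cell (β,c): −0.06·log₂0.06 = 0.2435
Sum = 2.278 bits.

2.278 bits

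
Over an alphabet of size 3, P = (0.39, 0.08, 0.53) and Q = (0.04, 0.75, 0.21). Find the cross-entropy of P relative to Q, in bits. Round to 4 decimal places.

3.0376 bits

H(P,Q) = −Σ p·log₂ q.
  −0.39·log₂(0.04) = 1.81110
  −0.08·log₂(0.75) = 0.03320
  −0.53·log₂(0.21) = 1.19332
H(P,Q) = 3.0376 bits.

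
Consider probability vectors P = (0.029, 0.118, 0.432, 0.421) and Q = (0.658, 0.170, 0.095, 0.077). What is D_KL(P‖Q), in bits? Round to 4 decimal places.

1.7830 bits

D(P‖Q) = Σ p·log₂(p/q).
  0.029·log₂(0.029/0.658) = -0.13061
  0.118·log₂(0.118/0.170) = -0.06216
  0.432·log₂(0.432/0.095) = 0.94393
  0.421·log₂(0.421/0.077) = 1.03182
D(P‖Q) = 1.7830 bits.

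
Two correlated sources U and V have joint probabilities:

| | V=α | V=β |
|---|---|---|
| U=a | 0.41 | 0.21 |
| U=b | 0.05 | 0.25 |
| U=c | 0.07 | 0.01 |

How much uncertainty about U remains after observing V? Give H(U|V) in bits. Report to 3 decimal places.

Chain rule: H(U|V) = H(U,V) − H(V).
Marginals: p(U) = (0.6200, 0.3000, 0.0800), p(V) = (0.5300, 0.4700).
H(U,V) = 2.0513 bits; H(V) = 0.9974 bits.
H(U|V) = 2.0513 − 0.9974 = 1.054 bits.

1.054 bits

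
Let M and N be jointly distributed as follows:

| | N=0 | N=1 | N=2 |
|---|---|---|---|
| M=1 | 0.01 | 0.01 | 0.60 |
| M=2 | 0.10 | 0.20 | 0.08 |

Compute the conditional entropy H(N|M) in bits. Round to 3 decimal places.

Chain rule: H(N|M) = H(M,N) − H(M).
Marginals: p(M) = (0.6200, 0.3800), p(N) = (0.1100, 0.2100, 0.6800).
H(M,N) = 1.6631 bits; H(M) = 0.9580 bits.
H(N|M) = 1.6631 − 0.9580 = 0.705 bits.

0.705 bits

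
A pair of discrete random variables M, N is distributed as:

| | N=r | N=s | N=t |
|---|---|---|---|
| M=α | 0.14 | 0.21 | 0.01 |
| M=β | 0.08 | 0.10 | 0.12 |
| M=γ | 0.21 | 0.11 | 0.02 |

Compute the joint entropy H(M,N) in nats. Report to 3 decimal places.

1.985 nats

H(M,N) = −Σ p(x,y)·ln p(x,y) over all 9 cells.
  cell (α,r): −0.14·ln0.14 = 0.2753
  cell (α,s): −0.21·ln0.21 = 0.3277
  cell (α,t): −0.01·ln0.01 = 0.0461
  cell (β,r): −0.08·ln0.08 = 0.2021
  cell (β,s): −0.10·ln0.10 = 0.2303
  cell (β,t): −0.12·ln0.12 = 0.2544
  cell (γ,r): −0.21·ln0.21 = 0.3277
  cell (γ,s): −0.11·ln0.11 = 0.2428
  cell (γ,t): −0.02·ln0.02 = 0.0782
Sum = 1.985 nats.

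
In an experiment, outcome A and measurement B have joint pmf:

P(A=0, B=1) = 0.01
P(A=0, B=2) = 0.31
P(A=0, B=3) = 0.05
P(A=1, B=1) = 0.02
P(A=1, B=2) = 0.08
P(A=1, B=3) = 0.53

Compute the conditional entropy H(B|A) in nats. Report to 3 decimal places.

Chain rule: H(B|A) = H(A,B) − H(A).
Marginals: p(A) = (0.3700, 0.6300), p(B) = (0.0300, 0.3900, 0.5800).
H(A,B) = 1.1757 nats; H(A) = 0.6590 nats.
H(B|A) = 1.1757 − 0.6590 = 0.517 nats.

0.517 nats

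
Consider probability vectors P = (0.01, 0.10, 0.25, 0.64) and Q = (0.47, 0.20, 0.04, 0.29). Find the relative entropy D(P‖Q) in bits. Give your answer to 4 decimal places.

D(P‖Q) = Σ p·log₂(p/q).
  0.01·log₂(0.01/0.47) = -0.05555
  0.10·log₂(0.10/0.20) = -0.10000
  0.25·log₂(0.25/0.04) = 0.66096
  0.64·log₂(0.64/0.29) = 0.73089
D(P‖Q) = 1.2363 bits.

1.2363 bits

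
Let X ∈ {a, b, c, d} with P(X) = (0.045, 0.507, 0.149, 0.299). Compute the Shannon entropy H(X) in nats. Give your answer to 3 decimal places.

H(X) = −Σ p·ln p.
  −(0.045)·ln(0.045) = 0.1395
  −(0.507)·ln(0.507) = 0.3444
  −(0.149)·ln(0.149) = 0.2837
  −(0.299)·ln(0.299) = 0.3610
Sum: 0.1395 + 0.3444 + 0.2837 + 0.3610 = 1.129 nats.

1.129 nats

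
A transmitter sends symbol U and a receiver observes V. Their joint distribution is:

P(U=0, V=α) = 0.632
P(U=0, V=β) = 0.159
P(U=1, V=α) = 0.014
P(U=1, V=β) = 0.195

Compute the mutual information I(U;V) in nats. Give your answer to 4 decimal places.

Marginals: p(U) = (0.7910, 0.2090), p(V) = (0.6460, 0.3540).
I(U;V) = H(U) + H(V) − H(U,V).
H(U) = 0.5126, H(V) = 0.6499, H(U,V) = 0.9609.
I(U;V) = 0.5126 + 0.6499 − 0.9609 = 0.2016 nats.

0.2016 nats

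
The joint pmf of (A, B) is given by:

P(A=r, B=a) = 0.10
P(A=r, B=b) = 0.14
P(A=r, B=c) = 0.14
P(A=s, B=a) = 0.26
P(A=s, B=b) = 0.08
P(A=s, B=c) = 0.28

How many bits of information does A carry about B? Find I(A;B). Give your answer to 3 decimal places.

0.057 bits

Marginals: p(A) = (0.3800, 0.6200), p(B) = (0.3600, 0.2200, 0.4200).
I(A;B) = H(A) + H(B) − H(A,B).
H(A) = 0.9580, H(B) = 1.5368, H(A,B) = 2.4374.
I(A;B) = 0.9580 + 1.5368 − 2.4374 = 0.057 bits.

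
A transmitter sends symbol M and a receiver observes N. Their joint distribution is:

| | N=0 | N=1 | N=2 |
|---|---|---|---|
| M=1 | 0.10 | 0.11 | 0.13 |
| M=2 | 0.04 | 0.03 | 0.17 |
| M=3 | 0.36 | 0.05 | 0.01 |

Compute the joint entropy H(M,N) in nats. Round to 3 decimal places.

H(M,N) = −Σ p(x,y)·ln p(x,y) over all 9 cells.
  cell (1,0): −0.10·ln0.10 = 0.2303
  cell (1,1): −0.11·ln0.11 = 0.2428
  cell (1,2): −0.13·ln0.13 = 0.2652
  cell (2,0): −0.04·ln0.04 = 0.1288
  cell (2,1): −0.03·ln0.03 = 0.1052
  cell (2,2): −0.17·ln0.17 = 0.3012
  cell (3,0): −0.36·ln0.36 = 0.3678
  cell (3,1): −0.05·ln0.05 = 0.1498
  cell (3,2): −0.01·ln0.01 = 0.0461
Sum = 1.837 nats.

1.837 nats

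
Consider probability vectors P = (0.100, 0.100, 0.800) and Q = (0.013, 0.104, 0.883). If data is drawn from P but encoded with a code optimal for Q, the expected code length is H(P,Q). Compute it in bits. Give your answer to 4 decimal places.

H(P,Q) = −Σ p·log₂ q.
  −0.100·log₂(0.013) = 0.62653
  −0.100·log₂(0.104) = 0.32653
  −0.800·log₂(0.883) = 0.14361
H(P,Q) = 1.0967 bits.

1.0967 bits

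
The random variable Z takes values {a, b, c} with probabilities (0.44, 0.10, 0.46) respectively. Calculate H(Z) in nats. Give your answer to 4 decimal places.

0.9487 nats

H(Z) = −Σ p·ln p.
  −(0.44)·ln(0.44) = 0.36123
  −(0.10)·ln(0.10) = 0.23026
  −(0.46)·ln(0.46) = 0.35720
Sum: 0.36123 + 0.23026 + 0.35720 = 0.9487 nats.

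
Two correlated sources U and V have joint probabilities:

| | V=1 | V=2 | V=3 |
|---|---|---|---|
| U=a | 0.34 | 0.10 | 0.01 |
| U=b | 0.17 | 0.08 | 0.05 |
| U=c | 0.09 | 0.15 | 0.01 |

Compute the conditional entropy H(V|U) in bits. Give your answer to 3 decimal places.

1.120 bits

Chain rule: H(V|U) = H(U,V) − H(U).
Marginals: p(U) = (0.4500, 0.3000, 0.2500), p(V) = (0.6000, 0.3300, 0.0700).
H(U,V) = 2.6596 bits; H(U) = 1.5395 bits.
H(V|U) = 2.6596 − 1.5395 = 1.120 bits.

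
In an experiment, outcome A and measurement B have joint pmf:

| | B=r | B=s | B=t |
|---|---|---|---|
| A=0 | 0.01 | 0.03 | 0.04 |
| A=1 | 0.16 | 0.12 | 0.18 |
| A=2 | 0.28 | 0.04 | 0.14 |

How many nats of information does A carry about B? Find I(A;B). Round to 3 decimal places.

0.062 nats

Marginals: p(A) = (0.0800, 0.4600, 0.4600), p(B) = (0.4500, 0.1900, 0.3600).
I(A;B) = H(A) + H(B) − H(A,B).
H(A) = 0.9165, H(B) = 1.0427, H(A,B) = 1.8968.
I(A;B) = 0.9165 + 1.0427 − 1.8968 = 0.062 nats.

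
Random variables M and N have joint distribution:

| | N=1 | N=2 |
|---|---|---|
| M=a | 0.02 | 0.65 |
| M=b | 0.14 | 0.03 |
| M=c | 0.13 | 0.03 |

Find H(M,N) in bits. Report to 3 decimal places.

H(M,N) = −Σ p(x,y)·log₂ p(x,y) over all 6 cells.
  cell (a,1): −0.02·log₂0.02 = 0.1129
  cell (a,2): −0.65·log₂0.65 = 0.4040
  cell (b,1): −0.14·log₂0.14 = 0.3971
  cell (b,2): −0.03·log₂0.03 = 0.1518
  cell (c,1): −0.13·log₂0.13 = 0.3826
  cell (c,2): −0.03·log₂0.03 = 0.1518
Sum = 1.600 bits.

1.600 bits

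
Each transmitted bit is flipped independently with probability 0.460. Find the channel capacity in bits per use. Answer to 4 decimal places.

Binary symmetric channel: C = 1 − h₂(ε) where h₂ is the binary entropy function.
h₂(0.460) = −0.460·log₂0.460 − 0.540·log₂0.540 = 0.9954.
C = 1 − 0.9954 = 0.0046 bits per channel use.

0.0046 bits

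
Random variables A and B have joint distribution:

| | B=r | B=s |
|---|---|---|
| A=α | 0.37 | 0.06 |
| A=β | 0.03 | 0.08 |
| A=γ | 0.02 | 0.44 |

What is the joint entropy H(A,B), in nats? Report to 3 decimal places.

1.283 nats

H(A,B) = −Σ p(x,y)·ln p(x,y) over all 6 cells.
  cell (α,r): −0.37·ln0.37 = 0.3679
  cell (α,s): −0.06·ln0.06 = 0.1688
  cell (β,r): −0.03·ln0.03 = 0.1052
  cell (β,s): −0.08·ln0.08 = 0.2021
  cell (γ,r): −0.02·ln0.02 = 0.0782
  cell (γ,s): −0.44·ln0.44 = 0.3612
Sum = 1.283 nats.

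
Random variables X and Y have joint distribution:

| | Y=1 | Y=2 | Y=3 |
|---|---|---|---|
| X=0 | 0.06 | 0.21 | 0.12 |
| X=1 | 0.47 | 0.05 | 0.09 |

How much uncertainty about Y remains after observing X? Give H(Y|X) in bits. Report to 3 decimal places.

1.159 bits

Marginals: p(X) = (0.3900, 0.6100), p(Y) = (0.5300, 0.2600, 0.2100).
H(Y|X) = Σ p(X) · H(Y|X=·).
  X=0: p=0.3900, H(Y|X=0) = 1.4196
  X=1: p=0.6100, H(Y|X=1) = 0.9930
Weighted sum = 1.159 bits.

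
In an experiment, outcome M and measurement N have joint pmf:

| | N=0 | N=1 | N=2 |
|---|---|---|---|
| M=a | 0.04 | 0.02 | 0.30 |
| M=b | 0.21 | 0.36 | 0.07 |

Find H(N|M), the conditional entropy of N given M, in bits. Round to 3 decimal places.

Marginals: p(M) = (0.3600, 0.6400), p(N) = (0.2500, 0.3800, 0.3700).
H(N|M) = Σ p(M) · H(N|M=·).
  M=a: p=0.3600, H(N|M=a) = 0.8031
  M=b: p=0.6400, H(N|M=b) = 1.3436
Weighted sum = 1.149 bits.

1.149 bits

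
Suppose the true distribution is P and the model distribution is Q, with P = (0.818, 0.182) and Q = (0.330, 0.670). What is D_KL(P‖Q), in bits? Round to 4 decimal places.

D(P‖Q) = Σ p·log₂(p/q).
  0.818·log₂(0.818/0.330) = 1.07128
  0.182·log₂(0.182/0.670) = -0.34220
D(P‖Q) = 0.7291 bits.

0.7291 bits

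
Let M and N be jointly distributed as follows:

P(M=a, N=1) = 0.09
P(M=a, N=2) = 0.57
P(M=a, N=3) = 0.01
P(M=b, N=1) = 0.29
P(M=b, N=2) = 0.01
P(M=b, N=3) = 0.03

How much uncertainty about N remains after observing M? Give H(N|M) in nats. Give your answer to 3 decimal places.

0.459 nats

Chain rule: H(N|M) = H(M,N) − H(M).
Marginals: p(M) = (0.6700, 0.3300), p(N) = (0.3800, 0.5800, 0.0400).
H(M,N) = 1.0934 nats; H(M) = 0.6342 nats.
H(N|M) = 1.0934 − 0.6342 = 0.459 nats.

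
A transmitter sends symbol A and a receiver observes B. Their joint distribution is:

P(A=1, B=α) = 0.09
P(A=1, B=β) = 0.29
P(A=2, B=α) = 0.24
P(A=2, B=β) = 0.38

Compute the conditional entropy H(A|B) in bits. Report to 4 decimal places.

0.9402 bits

Marginals: p(A) = (0.3800, 0.6200), p(B) = (0.3300, 0.6700).
H(A|B) = Σ p(B) · H(A|B=·).
  B=α: p=0.3300, H(A|B=α) = 0.8454
  B=β: p=0.6700, H(A|B=β) = 0.9869
Weighted sum = 0.9402 bits.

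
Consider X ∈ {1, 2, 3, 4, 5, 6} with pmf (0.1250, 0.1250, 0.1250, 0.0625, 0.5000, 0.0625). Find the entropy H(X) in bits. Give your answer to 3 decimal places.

H(X) = −Σ p·log₂ p.
  −(0.1250)·log₂(0.1250) = 0.3750
  −(0.1250)·log₂(0.1250) = 0.3750
  −(0.1250)·log₂(0.1250) = 0.3750
  −(0.0625)·log₂(0.0625) = 0.2500
  −(0.5000)·log₂(0.5000) = 0.5000
  −(0.0625)·log₂(0.0625) = 0.2500
Sum: 0.3750 + 0.3750 + 0.3750 + 0.2500 + 0.5000 + 0.2500 = 2.125 bits.

2.125 bits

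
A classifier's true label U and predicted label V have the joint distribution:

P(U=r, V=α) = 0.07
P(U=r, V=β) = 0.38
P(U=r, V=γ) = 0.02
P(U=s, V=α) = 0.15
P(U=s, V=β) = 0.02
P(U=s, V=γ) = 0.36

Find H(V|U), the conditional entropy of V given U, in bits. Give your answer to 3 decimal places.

0.969 bits

Chain rule: H(V|U) = H(U,V) − H(U).
Marginals: p(U) = (0.4700, 0.5300), p(V) = (0.2200, 0.4000, 0.3800).
H(U,V) = 1.9659 bits; H(U) = 0.9974 bits.
H(V|U) = 1.9659 − 0.9974 = 0.969 bits.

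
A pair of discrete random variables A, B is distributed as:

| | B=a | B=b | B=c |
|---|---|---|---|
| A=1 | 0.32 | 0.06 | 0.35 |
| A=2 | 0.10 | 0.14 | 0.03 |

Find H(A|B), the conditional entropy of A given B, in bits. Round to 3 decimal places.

0.660 bits

Marginals: p(A) = (0.7300, 0.2700), p(B) = (0.4200, 0.2000, 0.3800).
H(A|B) = Σ p(B) · H(A|B=·).
  B=a: p=0.4200, H(A|B=a) = 0.7919
  B=b: p=0.2000, H(A|B=b) = 0.8813
  B=c: p=0.3800, H(A|B=c) = 0.3985
Weighted sum = 0.660 bits.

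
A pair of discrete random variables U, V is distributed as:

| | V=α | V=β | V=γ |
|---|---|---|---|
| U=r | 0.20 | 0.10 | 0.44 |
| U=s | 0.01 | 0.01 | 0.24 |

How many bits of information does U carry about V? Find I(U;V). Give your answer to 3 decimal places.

Marginals: p(U) = (0.7400, 0.2600), p(V) = (0.2100, 0.1100, 0.6800).
I(U;V) = Σ p(x,y)·log₂[p(x,y)/(p(x)p(y))].
  (r,α): 0.20·log₂(1.2870) = 0.0728
  (r,β): 0.10·log₂(1.2285) = 0.0297
  (r,γ): 0.44·log₂(0.8744) = -0.0852
  (s,α): 0.01·log₂(0.1832) = -0.0245
  (s,β): 0.01·log₂(0.3497) = -0.0152
  (s,γ): 0.24·log₂(1.3575) = 0.1058
Sum = 0.083 bits.

0.083 bits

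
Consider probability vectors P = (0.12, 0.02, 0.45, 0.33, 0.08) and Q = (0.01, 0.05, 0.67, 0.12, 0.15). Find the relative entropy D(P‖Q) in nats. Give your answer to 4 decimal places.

D(P‖Q) = Σ p·ln(p/q).
  0.12·ln(0.12/0.01) = 0.29819
  0.02·ln(0.02/0.05) = -0.01833
  0.45·ln(0.45/0.67) = -0.17911
  0.33·ln(0.33/0.12) = 0.33383
  0.08·ln(0.08/0.15) = -0.05029
D(P‖Q) = 0.3843 nats.

0.3843 nats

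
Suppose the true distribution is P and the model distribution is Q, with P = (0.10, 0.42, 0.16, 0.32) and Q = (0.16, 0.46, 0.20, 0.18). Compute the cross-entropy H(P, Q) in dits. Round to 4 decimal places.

H(P,Q) = −Σ p·log₁₀ q.
  −0.10·log₁₀(0.16) = 0.07959
  −0.42·log₁₀(0.46) = 0.14164
  −0.16·log₁₀(0.20) = 0.11184
  −0.32·log₁₀(0.18) = 0.23831
H(P,Q) = 0.5714 dits.

0.5714 dits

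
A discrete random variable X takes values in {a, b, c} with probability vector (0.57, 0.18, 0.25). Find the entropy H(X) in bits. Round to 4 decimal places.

1.4076 bits

H(X) = −Σ p·log₂ p.
  −(0.57)·log₂(0.57) = 0.46225
  −(0.18)·log₂(0.18) = 0.44531
  −(0.25)·log₂(0.25) = 0.50000
Sum: 0.46225 + 0.44531 + 0.50000 = 1.4076 bits.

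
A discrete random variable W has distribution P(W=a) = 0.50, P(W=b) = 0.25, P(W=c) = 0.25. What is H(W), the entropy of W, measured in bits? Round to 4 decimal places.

1.5000 bits

H(W) = −Σ p·log₂ p.
  −(0.50)·log₂(0.50) = 0.50000
  −(0.25)·log₂(0.25) = 0.50000
  −(0.25)·log₂(0.25) = 0.50000
Sum: 0.50000 + 0.50000 + 0.50000 = 1.5000 bits.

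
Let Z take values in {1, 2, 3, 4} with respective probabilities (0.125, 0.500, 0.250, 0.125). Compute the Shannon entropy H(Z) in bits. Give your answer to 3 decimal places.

1.750 bits

H(Z) = −Σ p·log₂ p.
  −(0.125)·log₂(0.125) = 0.3750
  −(0.500)·log₂(0.500) = 0.5000
  −(0.250)·log₂(0.250) = 0.5000
  −(0.125)·log₂(0.125) = 0.3750
Sum: 0.3750 + 0.5000 + 0.5000 + 0.3750 = 1.750 bits.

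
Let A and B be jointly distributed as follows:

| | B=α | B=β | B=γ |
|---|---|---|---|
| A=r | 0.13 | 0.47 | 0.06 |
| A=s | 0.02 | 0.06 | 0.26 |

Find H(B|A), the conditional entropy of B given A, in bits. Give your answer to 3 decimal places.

Marginals: p(A) = (0.6600, 0.3400), p(B) = (0.1500, 0.5300, 0.3200).
H(B|A) = Σ p(A) · H(B|A=·).
  A=r: p=0.6600, H(B|A=r) = 1.1250
  A=s: p=0.3400, H(B|A=s) = 0.9780
Weighted sum = 1.075 bits.

1.075 bits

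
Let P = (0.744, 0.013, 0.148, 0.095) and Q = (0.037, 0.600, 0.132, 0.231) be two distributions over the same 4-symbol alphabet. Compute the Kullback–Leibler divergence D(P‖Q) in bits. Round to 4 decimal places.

3.0521 bits

D(P‖Q) = Σ p·log₂(p/q).
  0.744·log₂(0.744/0.037) = 3.22130
  0.013·log₂(0.013/0.600) = -0.07187
  0.148·log₂(0.148/0.132) = 0.02443
  0.095·log₂(0.095/0.231) = -0.12178
D(P‖Q) = 3.0521 bits.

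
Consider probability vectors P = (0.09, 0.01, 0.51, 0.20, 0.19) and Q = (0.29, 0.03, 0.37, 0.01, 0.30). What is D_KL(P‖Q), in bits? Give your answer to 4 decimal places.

0.8075 bits

D(P‖Q) = Σ p·log₂(p/q).
  0.09·log₂(0.09/0.29) = -0.15193
  0.01·log₂(0.01/0.03) = -0.01585
  0.51·log₂(0.51/0.37) = 0.23612
  0.20·log₂(0.20/0.01) = 0.86439
  0.19·log₂(0.19/0.30) = -0.12520
D(P‖Q) = 0.8075 bits.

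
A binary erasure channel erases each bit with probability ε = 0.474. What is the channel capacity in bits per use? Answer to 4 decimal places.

0.5260 bits

Binary erasure channel: capacity C = 1 − ε.
C = 1 − 0.474 = 0.5260 bits per channel use.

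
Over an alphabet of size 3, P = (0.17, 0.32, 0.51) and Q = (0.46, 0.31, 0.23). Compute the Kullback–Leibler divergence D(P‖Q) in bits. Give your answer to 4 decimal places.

D(P‖Q) = Σ p·log₂(p/q).
  0.17·log₂(0.17/0.46) = -0.24414
  0.32·log₂(0.32/0.31) = 0.01466
  0.51·log₂(0.51/0.23) = 0.58592
D(P‖Q) = 0.3564 bits.

0.3564 bits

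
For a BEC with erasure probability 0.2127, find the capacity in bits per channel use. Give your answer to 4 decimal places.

Binary erasure channel: capacity C = 1 − ε.
C = 1 − 0.2127 = 0.7873 bits per channel use.

0.7873 bits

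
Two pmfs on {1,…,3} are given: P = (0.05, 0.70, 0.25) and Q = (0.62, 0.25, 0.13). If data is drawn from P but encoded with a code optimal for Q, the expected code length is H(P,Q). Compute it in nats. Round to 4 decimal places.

1.5044 nats

H(P,Q) = −Σ p·ln q.
  −0.05·ln(0.62) = 0.02390
  −0.70·ln(0.25) = 0.97041
  −0.25·ln(0.13) = 0.51006
H(P,Q) = 1.5044 nats.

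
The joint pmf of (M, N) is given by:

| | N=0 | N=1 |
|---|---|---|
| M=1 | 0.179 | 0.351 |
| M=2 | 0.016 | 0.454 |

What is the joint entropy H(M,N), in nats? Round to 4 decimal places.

H(M,N) = −Σ p(x,y)·ln p(x,y) over all 4 cells.
  cell (1,0): −0.179·ln0.179 = 0.30795
  cell (1,1): −0.351·ln0.351 = 0.36749
  cell (2,0): −0.016·ln0.016 = 0.06616
  cell (2,1): −0.454·ln0.454 = 0.35850
Sum = 1.1001 nats.

1.1001 nats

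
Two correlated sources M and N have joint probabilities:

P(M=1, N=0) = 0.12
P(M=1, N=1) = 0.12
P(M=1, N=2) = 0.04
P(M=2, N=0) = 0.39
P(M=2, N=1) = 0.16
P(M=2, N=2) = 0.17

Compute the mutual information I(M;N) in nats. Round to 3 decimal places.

0.021 nats

Marginals: p(M) = (0.2800, 0.7200), p(N) = (0.5100, 0.2800, 0.2100).
I(M;N) = Σ p(x,y)·ln[p(x,y)/(p(x)p(y))].
  (1,0): 0.12·ln(0.8403) = -0.0209
  (1,1): 0.12·ln(1.5306) = 0.0511
  (1,2): 0.04·ln(0.6803) = -0.0154
  (2,0): 0.39·ln(1.0621) = 0.0235
  (2,1): 0.16·ln(0.7937) = -0.0370
  (2,2): 0.17·ln(1.1243) = 0.0199
Sum = 0.021 nats.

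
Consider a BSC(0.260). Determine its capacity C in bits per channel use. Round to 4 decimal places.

Binary symmetric channel: C = 1 − h₂(ε) where h₂ is the binary entropy function.
h₂(0.260) = −0.260·log₂0.260 − 0.740·log₂0.740 = 0.8267.
C = 1 − 0.8267 = 0.1733 bits per channel use.

0.1733 bits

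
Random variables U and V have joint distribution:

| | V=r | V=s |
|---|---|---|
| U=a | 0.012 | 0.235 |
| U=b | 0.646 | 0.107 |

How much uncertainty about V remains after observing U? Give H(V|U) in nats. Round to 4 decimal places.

Marginals: p(U) = (0.2470, 0.7530), p(V) = (0.6580, 0.3420).
H(V|U) = Σ p(U) · H(V|U=·).
  U=a: p=0.2470, H(V|U=a) = 0.1943
  U=b: p=0.7530, H(V|U=b) = 0.4088
Weighted sum = 0.3558 nats.

0.3558 nats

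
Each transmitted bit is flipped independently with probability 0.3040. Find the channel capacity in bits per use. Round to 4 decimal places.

Binary symmetric channel: C = 1 − h₂(ε) where h₂ is the binary entropy function.
h₂(0.3040) = −0.3040·log₂0.3040 − 0.6960·log₂0.6960 = 0.8861.
C = 1 − 0.8861 = 0.1139 bits per channel use.

0.1139 bits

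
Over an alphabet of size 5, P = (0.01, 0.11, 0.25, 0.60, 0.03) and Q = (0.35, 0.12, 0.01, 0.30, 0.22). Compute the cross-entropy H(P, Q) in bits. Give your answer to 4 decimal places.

3.1203 bits

H(P,Q) = −Σ p·log₂ q.
  −0.01·log₂(0.35) = 0.01515
  −0.11·log₂(0.12) = 0.33648
  −0.25·log₂(0.01) = 1.66096
  −0.60·log₂(0.30) = 1.04218
  −0.03·log₂(0.22) = 0.06553
H(P,Q) = 3.1203 bits.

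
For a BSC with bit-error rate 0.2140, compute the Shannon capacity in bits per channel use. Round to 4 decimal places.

Binary symmetric channel: C = 1 − h₂(ε) where h₂ is the binary entropy function.
h₂(0.2140) = −0.2140·log₂0.2140 − 0.7860·log₂0.7860 = 0.7491.
C = 1 − 0.7491 = 0.2509 bits per channel use.

0.2509 bits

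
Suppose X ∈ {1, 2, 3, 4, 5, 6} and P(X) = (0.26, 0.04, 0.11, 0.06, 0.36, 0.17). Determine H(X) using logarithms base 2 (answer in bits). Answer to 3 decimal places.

2.250 bits

H(X) = −Σ p·log₂ p.
  −(0.26)·log₂(0.26) = 0.5053
  −(0.04)·log₂(0.04) = 0.1858
  −(0.11)·log₂(0.11) = 0.3503
  −(0.06)·log₂(0.06) = 0.2435
  −(0.36)·log₂(0.36) = 0.5306
  −(0.17)·log₂(0.17) = 0.4346
Sum: 0.5053 + 0.1858 + 0.3503 + 0.2435 + 0.5306 + 0.4346 = 2.250 bits.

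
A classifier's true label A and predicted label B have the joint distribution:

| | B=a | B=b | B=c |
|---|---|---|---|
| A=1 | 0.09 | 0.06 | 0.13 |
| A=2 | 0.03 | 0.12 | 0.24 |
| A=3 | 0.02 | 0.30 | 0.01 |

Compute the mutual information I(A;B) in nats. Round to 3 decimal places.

0.246 nats

Marginals: p(A) = (0.2800, 0.3900, 0.3300), p(B) = (0.1400, 0.4800, 0.3800).
I(A;B) = H(A) + H(B) − H(A,B).
H(A) = 1.0895, H(B) = 0.9952, H(A,B) = 1.8384.
I(A;B) = 1.0895 + 0.9952 − 1.8384 = 0.246 nats.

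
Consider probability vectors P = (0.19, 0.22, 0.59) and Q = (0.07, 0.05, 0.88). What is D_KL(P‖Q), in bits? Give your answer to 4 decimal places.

0.4037 bits

D(P‖Q) = Σ p·log₂(p/q).
  0.19·log₂(0.19/0.07) = 0.27371
  0.22·log₂(0.22/0.05) = 0.47025
  0.59·log₂(0.59/0.88) = -0.34031
D(P‖Q) = 0.4037 bits.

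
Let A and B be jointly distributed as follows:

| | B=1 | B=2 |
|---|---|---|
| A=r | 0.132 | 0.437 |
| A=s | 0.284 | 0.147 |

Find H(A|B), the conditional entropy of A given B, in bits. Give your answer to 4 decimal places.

0.8504 bits

Marginals: p(A) = (0.5690, 0.4310), p(B) = (0.4160, 0.5840).
H(A|B) = Σ p(B) · H(A|B=·).
  B=1: p=0.4160, H(A|B=1) = 0.9014
  B=2: p=0.5840, H(A|B=2) = 0.8140
Weighted sum = 0.8504 bits.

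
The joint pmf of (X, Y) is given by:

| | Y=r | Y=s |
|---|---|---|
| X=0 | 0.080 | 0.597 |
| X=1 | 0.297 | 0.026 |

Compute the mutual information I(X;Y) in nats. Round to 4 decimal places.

Marginals: p(X) = (0.6770, 0.3230), p(Y) = (0.3770, 0.6230).
I(X;Y) = H(X) + H(Y) − H(X,Y).
H(X) = 0.6291, H(Y) = 0.6626, H(X,Y) = 0.9655.
I(X;Y) = 0.6291 + 0.6626 − 0.9655 = 0.3262 nats.

0.3262 nats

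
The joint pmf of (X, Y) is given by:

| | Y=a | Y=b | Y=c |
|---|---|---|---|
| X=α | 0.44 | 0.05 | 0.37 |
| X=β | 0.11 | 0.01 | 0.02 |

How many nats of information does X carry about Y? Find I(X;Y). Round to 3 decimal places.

0.024 nats

Marginals: p(X) = (0.8600, 0.1400), p(Y) = (0.5500, 0.0600, 0.3900).
I(X;Y) = Σ p(x,y)·ln[p(x,y)/(p(x)p(y))].
  (α,a): 0.44·ln(0.9302) = -0.0318
  (α,b): 0.05·ln(0.9690) = -0.0016
  (α,c): 0.37·ln(1.1032) = 0.0363
  (β,a): 0.11·ln(1.4286) = 0.0392
  (β,b): 0.01·ln(1.1905) = 0.0017
  (β,c): 0.02·ln(0.3663) = -0.0201
Sum = 0.024 nats.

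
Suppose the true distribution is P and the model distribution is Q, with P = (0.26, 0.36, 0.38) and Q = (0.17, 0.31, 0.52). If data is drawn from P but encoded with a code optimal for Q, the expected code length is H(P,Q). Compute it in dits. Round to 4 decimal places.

0.4911 dits

H(P,Q) = −Σ p·log₁₀ q.
  −0.26·log₁₀(0.17) = 0.20008
  −0.36·log₁₀(0.31) = 0.18311
  −0.38·log₁₀(0.52) = 0.10792
H(P,Q) = 0.4911 dits.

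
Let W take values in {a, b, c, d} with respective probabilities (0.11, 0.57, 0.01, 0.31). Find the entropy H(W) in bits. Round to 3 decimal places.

1.403 bits

H(W) = −Σ p·log₂ p.
  −(0.11)·log₂(0.11) = 0.3503
  −(0.57)·log₂(0.57) = 0.4623
  −(0.01)·log₂(0.01) = 0.0664
  −(0.31)·log₂(0.31) = 0.5238
Sum: 0.3503 + 0.4623 + 0.0664 + 0.5238 = 1.403 bits.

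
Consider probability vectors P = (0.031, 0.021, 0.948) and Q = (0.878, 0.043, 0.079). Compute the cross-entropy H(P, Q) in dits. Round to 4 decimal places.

1.0755 dits

H(P,Q) = −Σ p·log₁₀ q.
  −0.031·log₁₀(0.878) = 0.00175
  −0.021·log₁₀(0.043) = 0.02870
  −0.948·log₁₀(0.079) = 1.04505
H(P,Q) = 1.0755 dits.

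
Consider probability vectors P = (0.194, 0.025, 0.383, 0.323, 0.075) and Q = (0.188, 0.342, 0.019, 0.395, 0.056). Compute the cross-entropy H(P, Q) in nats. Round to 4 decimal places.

H(P,Q) = −Σ p·ln q.
  −0.194·ln(0.188) = 0.32423
  −0.025·ln(0.342) = 0.02682
  −0.383·ln(0.019) = 1.51795
  −0.323·ln(0.395) = 0.30002
  −0.075·ln(0.056) = 0.21618
H(P,Q) = 2.3852 nats.

2.3852 nats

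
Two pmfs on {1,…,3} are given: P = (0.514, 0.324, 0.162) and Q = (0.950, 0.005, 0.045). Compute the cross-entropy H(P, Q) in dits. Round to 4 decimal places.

H(P,Q) = −Σ p·log₁₀ q.
  −0.514·log₁₀(0.950) = 0.01145
  −0.324·log₁₀(0.005) = 0.74553
  −0.162·log₁₀(0.045) = 0.21818
H(P,Q) = 0.9752 dits.

0.9752 dits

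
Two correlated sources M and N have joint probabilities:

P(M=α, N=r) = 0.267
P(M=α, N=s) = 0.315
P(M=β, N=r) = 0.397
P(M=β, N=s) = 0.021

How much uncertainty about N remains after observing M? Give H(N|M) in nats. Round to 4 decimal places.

0.4847 nats

Marginals: p(M) = (0.5820, 0.4180), p(N) = (0.6640, 0.3360).
H(N|M) = Σ p(M) · H(N|M=·).
  M=α: p=0.5820, H(N|M=α) = 0.6897
  M=β: p=0.4180, H(N|M=β) = 0.1992
Weighted sum = 0.4847 nats.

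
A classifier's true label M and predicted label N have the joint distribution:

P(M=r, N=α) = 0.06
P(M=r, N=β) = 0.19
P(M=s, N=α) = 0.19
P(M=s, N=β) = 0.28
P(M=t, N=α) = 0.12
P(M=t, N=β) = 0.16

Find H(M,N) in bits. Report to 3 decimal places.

H(M,N) = −Σ p(x,y)·log₂ p(x,y) over all 6 cells.
  cell (r,α): −0.06·log₂0.06 = 0.2435
  cell (r,β): −0.19·log₂0.19 = 0.4552
  cell (s,α): −0.19·log₂0.19 = 0.4552
  cell (s,β): −0.28·log₂0.28 = 0.5142
  cell (t,α): −0.12·log₂0.12 = 0.3671
  cell (t,β): −0.16·log₂0.16 = 0.4230
Sum = 2.458 bits.

2.458 bits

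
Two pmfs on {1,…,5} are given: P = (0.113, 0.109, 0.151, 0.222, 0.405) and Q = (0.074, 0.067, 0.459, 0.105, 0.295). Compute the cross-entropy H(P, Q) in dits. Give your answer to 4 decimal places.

H(P,Q) = −Σ p·log₁₀ q.
  −0.113·log₁₀(0.074) = 0.12778
  −0.109·log₁₀(0.067) = 0.12796
  −0.151·log₁₀(0.459) = 0.05107
  −0.222·log₁₀(0.105) = 0.21730
  −0.405·log₁₀(0.295) = 0.21472
H(P,Q) = 0.7388 dits.

0.7388 dits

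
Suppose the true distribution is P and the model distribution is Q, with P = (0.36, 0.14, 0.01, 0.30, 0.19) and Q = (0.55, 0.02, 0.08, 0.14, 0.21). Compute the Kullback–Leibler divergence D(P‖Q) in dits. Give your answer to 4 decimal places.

0.1341 dits

D(P‖Q) = Σ p·log₁₀(p/q).
  0.36·log₁₀(0.36/0.55) = -0.06626
  0.14·log₁₀(0.14/0.02) = 0.11831
  0.01·log₁₀(0.01/0.08) = -0.00903
  0.30·log₁₀(0.30/0.14) = 0.09930
  0.19·log₁₀(0.19/0.21) = -0.00826
D(P‖Q) = 0.1341 dits.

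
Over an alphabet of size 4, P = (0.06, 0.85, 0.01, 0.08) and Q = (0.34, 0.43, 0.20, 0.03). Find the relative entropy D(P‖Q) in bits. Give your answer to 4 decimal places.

0.7555 bits

D(P‖Q) = Σ p·log₂(p/q).
  0.06·log₂(0.06/0.34) = -0.15015
  0.85·log₂(0.85/0.43) = 0.83566
  0.01·log₂(0.01/0.20) = -0.04322
  0.08·log₂(0.08/0.03) = 0.11320
D(P‖Q) = 0.7555 bits.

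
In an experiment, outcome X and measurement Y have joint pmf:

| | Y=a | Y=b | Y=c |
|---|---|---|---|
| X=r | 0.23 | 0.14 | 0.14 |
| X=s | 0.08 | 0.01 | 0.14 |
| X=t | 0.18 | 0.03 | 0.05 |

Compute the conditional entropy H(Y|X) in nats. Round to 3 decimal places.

Marginals: p(X) = (0.5100, 0.2300, 0.2600), p(Y) = (0.4900, 0.1800, 0.3300).
H(Y|X) = Σ p(X) · H(Y|X=·).
  X=r: p=0.5100, H(Y|X=r) = 1.0689
  X=s: p=0.2300, H(Y|X=s) = 0.8058
  X=t: p=0.2600, H(Y|X=t) = 0.8208
Weighted sum = 0.944 nats.

0.944 nats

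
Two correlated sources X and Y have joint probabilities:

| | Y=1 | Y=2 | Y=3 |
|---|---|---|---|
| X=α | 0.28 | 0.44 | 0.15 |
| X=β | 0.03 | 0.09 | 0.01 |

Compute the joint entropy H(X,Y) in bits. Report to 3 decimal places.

H(X,Y) = −Σ p(x,y)·log₂ p(x,y) over all 6 cells.
  cell (α,1): −0.28·log₂0.28 = 0.5142
  cell (α,2): −0.44·log₂0.44 = 0.5211
  cell (α,3): −0.15·log₂0.15 = 0.4105
  cell (β,1): −0.03·log₂0.03 = 0.1518
  cell (β,2): −0.09·log₂0.09 = 0.3127
  cell (β,3): −0.01·log₂0.01 = 0.0664
Sum = 1.977 bits.

1.977 bits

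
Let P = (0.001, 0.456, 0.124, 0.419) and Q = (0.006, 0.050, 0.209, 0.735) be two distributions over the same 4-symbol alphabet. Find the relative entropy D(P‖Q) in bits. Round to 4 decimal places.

1.0185 bits

D(P‖Q) = Σ p·log₂(p/q).
  0.001·log₂(0.001/0.006) = -0.00258
  0.456·log₂(0.456/0.050) = 1.45420
  0.124·log₂(0.124/0.209) = -0.09339
  0.419·log₂(0.419/0.735) = -0.33972
D(P‖Q) = 1.0185 bits.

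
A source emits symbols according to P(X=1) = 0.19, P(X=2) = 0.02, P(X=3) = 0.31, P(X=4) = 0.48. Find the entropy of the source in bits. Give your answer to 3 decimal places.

H(X) = −Σ p·log₂ p.
  −(0.19)·log₂(0.19) = 0.4552
  −(0.02)·log₂(0.02) = 0.1129
  −(0.31)·log₂(0.31) = 0.5238
  −(0.48)·log₂(0.48) = 0.5083
Sum: 0.4552 + 0.1129 + 0.5238 + 0.5083 = 1.600 bits.

1.600 bits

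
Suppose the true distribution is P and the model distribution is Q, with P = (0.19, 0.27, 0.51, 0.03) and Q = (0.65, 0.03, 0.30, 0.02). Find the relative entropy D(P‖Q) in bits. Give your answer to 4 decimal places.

D(P‖Q) = Σ p·log₂(p/q).
  0.19·log₂(0.19/0.65) = -0.33714
  0.27·log₂(0.27/0.03) = 0.85588
  0.51·log₂(0.51/0.30) = 0.39042
  0.03·log₂(0.03/0.02) = 0.01755
D(P‖Q) = 0.9267 bits.

0.9267 bits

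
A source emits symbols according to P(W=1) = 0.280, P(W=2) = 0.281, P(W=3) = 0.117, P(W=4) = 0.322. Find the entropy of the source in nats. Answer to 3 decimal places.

H(W) = −Σ p·ln p.
  −(0.280)·ln(0.280) = 0.3564
  −(0.281)·ln(0.281) = 0.3567
  −(0.117)·ln(0.117) = 0.2510
  −(0.322)·ln(0.322) = 0.3649
Sum: 0.3564 + 0.3567 + 0.2510 + 0.3649 = 1.329 nats.

1.329 nats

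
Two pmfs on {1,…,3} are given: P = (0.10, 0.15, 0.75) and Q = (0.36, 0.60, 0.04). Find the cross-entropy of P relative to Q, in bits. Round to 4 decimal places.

3.7408 bits

H(P,Q) = −Σ p·log₂ q.
  −0.10·log₂(0.36) = 0.14739
  −0.15·log₂(0.60) = 0.11054
  −0.75·log₂(0.04) = 3.48289
H(P,Q) = 3.7408 bits.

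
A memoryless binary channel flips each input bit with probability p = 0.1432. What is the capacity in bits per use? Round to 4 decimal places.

0.4074 bits

Binary symmetric channel: C = 1 − h₂(ε) where h₂ is the binary entropy function.
h₂(0.1432) = −0.1432·log₂0.1432 − 0.8568·log₂0.8568 = 0.5926.
C = 1 − 0.5926 = 0.4074 bits per channel use.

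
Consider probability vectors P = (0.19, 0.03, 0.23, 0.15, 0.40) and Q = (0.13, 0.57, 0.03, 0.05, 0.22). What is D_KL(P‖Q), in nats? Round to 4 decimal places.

0.8562 nats

D(P‖Q) = Σ p·ln(p/q).
  0.19·ln(0.19/0.13) = 0.07210
  0.03·ln(0.03/0.57) = -0.08833
  0.23·ln(0.23/0.03) = 0.46848
  0.15·ln(0.15/0.05) = 0.16479
  0.40·ln(0.40/0.22) = 0.23913
D(P‖Q) = 0.8562 nats.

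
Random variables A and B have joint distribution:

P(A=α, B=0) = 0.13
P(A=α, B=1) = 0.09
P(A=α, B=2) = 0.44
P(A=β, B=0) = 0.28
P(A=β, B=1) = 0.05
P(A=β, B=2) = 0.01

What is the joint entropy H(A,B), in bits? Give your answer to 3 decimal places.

2.013 bits

H(A,B) = −Σ p(x,y)·log₂ p(x,y) over all 6 cells.
  cell (α,0): −0.13·log₂0.13 = 0.3826
  cell (α,1): −0.09·log₂0.09 = 0.3127
  cell (α,2): −0.44·log₂0.44 = 0.5211
  cell (β,0): −0.28·log₂0.28 = 0.5142
  cell (β,1): −0.05·log₂0.05 = 0.2161
  cell (β,2): −0.01·log₂0.01 = 0.0664
Sum = 2.013 bits.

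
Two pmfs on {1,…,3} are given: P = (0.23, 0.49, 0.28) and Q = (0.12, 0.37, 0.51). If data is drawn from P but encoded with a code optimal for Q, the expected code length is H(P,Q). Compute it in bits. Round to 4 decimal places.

H(P,Q) = −Σ p·log₂ q.
  −0.23·log₂(0.12) = 0.70355
  −0.49·log₂(0.37) = 0.70286
  −0.28·log₂(0.51) = 0.27200
H(P,Q) = 1.6784 bits.

1.6784 bits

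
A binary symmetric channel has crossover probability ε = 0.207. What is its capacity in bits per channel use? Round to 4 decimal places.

0.2643 bits

Binary symmetric channel: C = 1 − h₂(ε) where h₂ is the binary entropy function.
h₂(0.207) = −0.207·log₂0.207 − 0.793·log₂0.793 = 0.7357.
C = 1 − 0.7357 = 0.2643 bits per channel use.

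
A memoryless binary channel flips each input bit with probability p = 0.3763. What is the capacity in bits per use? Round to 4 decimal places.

Binary symmetric channel: C = 1 − h₂(ε) where h₂ is the binary entropy function.
h₂(0.3763) = −0.3763·log₂0.3763 − 0.6237·log₂0.6237 = 0.9554.
C = 1 − 0.9554 = 0.0446 bits per channel use.

0.0446 bits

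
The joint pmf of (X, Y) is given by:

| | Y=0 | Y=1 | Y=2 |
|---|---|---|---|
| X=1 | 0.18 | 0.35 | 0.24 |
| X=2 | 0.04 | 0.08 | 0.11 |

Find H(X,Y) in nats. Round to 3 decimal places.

1.592 nats

H(X,Y) = −Σ p(x,y)·ln p(x,y) over all 6 cells.
  cell (1,0): −0.18·ln0.18 = 0.3087
  cell (1,1): −0.35·ln0.35 = 0.3674
  cell (1,2): −0.24·ln0.24 = 0.3425
  cell (2,0): −0.04·ln0.04 = 0.1288
  cell (2,1): −0.08·ln0.08 = 0.2021
  cell (2,2): −0.11·ln0.11 = 0.2428
Sum = 1.592 nats.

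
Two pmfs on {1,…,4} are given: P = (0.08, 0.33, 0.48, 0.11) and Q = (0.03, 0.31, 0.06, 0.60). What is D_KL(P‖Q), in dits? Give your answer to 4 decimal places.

0.3955 dits

D(P‖Q) = Σ p·log₁₀(p/q).
  0.08·log₁₀(0.08/0.03) = 0.03408
  0.33·log₁₀(0.33/0.31) = 0.00896
  0.48·log₁₀(0.48/0.06) = 0.43348
  0.11·log₁₀(0.11/0.60) = -0.08104
D(P‖Q) = 0.3955 dits.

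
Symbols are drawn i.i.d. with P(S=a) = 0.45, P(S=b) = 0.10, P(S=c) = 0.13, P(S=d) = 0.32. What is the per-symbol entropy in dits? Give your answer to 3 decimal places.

0.530 dits

H(S) = −Σ p·log₁₀ p.
  −(0.45)·log₁₀(0.45) = 0.1561
  −(0.10)·log₁₀(0.10) = 0.1000
  −(0.13)·log₁₀(0.13) = 0.1152
  −(0.32)·log₁₀(0.32) = 0.1584
Sum: 0.1561 + 0.1000 + 0.1152 + 0.1584 = 0.530 dits.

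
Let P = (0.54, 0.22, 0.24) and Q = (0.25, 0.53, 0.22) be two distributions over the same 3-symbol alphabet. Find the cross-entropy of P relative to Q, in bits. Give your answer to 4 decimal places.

H(P,Q) = −Σ p·log₂ q.
  −0.54·log₂(0.25) = 1.08000
  −0.22·log₂(0.53) = 0.20151
  −0.24·log₂(0.22) = 0.52426
H(P,Q) = 1.8058 bits.

1.8058 bits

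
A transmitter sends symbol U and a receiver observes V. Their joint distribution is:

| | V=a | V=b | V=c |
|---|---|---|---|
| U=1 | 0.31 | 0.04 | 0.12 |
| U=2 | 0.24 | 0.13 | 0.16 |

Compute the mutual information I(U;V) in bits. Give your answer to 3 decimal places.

Marginals: p(U) = (0.4700, 0.5300), p(V) = (0.5500, 0.1700, 0.2800).
I(U;V) = H(U) + H(V) − H(U,V).
H(U) = 0.9974, H(V) = 1.4232, H(U,V) = 2.3764.
I(U;V) = 0.9974 + 1.4232 − 2.3764 = 0.044 bits.

0.044 bits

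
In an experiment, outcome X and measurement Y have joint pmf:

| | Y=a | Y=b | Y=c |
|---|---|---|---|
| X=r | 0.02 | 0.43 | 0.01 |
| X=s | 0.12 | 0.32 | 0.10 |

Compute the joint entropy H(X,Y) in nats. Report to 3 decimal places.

1.337 nats

H(X,Y) = −Σ p(x,y)·ln p(x,y) over all 6 cells.
  cell (r,a): −0.02·ln0.02 = 0.0782
  cell (r,b): −0.43·ln0.43 = 0.3629
  cell (r,c): −0.01·ln0.01 = 0.0461
  cell (s,a): −0.12·ln0.12 = 0.2544
  cell (s,b): −0.32·ln0.32 = 0.3646
  cell (s,c): −0.10·ln0.10 = 0.2303
Sum = 1.337 nats.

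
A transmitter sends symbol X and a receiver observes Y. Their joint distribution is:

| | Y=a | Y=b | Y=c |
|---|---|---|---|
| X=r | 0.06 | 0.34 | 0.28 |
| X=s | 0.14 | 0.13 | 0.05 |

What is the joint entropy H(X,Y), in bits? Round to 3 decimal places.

2.283 bits

H(X,Y) = −Σ p(x,y)·log₂ p(x,y) over all 6 cells.
  cell (r,a): −0.06·log₂0.06 = 0.2435
  cell (r,b): −0.34·log₂0.34 = 0.5292
  cell (r,c): −0.28·log₂0.28 = 0.5142
  cell (s,a): −0.14·log₂0.14 = 0.3971
  cell (s,b): −0.13·log₂0.13 = 0.3826
  cell (s,c): −0.05·log₂0.05 = 0.2161
Sum = 2.283 bits.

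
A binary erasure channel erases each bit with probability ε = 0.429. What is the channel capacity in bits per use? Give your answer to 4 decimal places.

Binary erasure channel: capacity C = 1 − ε.
C = 1 − 0.429 = 0.5710 bits per channel use.

0.5710 bits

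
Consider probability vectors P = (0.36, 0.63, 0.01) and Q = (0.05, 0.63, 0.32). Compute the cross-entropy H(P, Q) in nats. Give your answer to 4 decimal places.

1.3809 nats

H(P,Q) = −Σ p·ln q.
  −0.36·ln(0.05) = 1.07846
  −0.63·ln(0.63) = 0.29108
  −0.01·ln(0.32) = 0.01139
H(P,Q) = 1.3809 nats.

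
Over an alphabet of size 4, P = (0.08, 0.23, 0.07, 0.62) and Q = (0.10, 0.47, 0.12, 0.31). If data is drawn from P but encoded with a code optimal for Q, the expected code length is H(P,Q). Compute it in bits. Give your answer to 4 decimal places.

1.7780 bits

H(P,Q) = −Σ p·log₂ q.
  −0.08·log₂(0.10) = 0.26575
  −0.23·log₂(0.47) = 0.25053
  −0.07·log₂(0.12) = 0.21412
  −0.62·log₂(0.31) = 1.04759
H(P,Q) = 1.7780 bits.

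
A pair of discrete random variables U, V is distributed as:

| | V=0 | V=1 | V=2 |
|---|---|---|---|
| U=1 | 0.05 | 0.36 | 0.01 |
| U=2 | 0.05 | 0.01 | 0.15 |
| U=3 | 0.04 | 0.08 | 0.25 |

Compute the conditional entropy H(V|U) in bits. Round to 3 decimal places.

0.954 bits

Marginals: p(U) = (0.4200, 0.2100, 0.3700), p(V) = (0.1400, 0.4500, 0.4100).
H(V|U) = Σ p(U) · H(V|U=·).
  U=1: p=0.4200, H(V|U=1) = 0.6845
  U=2: p=0.2100, H(V|U=2) = 1.0488
  U=3: p=0.3700, H(V|U=3) = 1.2068
Weighted sum = 0.954 bits.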